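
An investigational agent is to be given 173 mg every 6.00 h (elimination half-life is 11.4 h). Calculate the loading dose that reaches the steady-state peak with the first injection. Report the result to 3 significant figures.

k = ln 2 / 11.4 = 0.06080 h⁻¹
Accumulation ratio R = 1 / (1 − e^(−kτ)) = 1 / (1 − e^(−0.06080×6.00)) = 1 / (1 − 0.6943) = 3.271
Loading dose = maintenance dose × R = 173 × 3.271 ≈ 566 mg

566 mg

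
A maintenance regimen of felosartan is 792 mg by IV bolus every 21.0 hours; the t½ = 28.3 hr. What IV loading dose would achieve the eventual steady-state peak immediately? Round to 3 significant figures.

k = ln 2 / 28.3 = 0.02449 hr⁻¹
Accumulation ratio R = 1 / (1 − e^(−kτ)) = 1 / (1 − e^(−0.02449×21.0)) = 1 / (1 − 0.5979) = 2.487
Loading dose = maintenance dose × R = 792 × 2.487 ≈ 1970 mg

1970 mg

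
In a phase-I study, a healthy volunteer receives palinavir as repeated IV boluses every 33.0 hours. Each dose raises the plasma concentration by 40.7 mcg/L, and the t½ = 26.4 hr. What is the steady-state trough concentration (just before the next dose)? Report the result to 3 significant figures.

k = ln 2 / 26.4 = 0.02626 hr⁻¹
Fraction remaining after one interval: e^(−kτ) = e^(−0.02626 × 33.0) = 0.4204
R = 1 / (1 − 0.4204) = 1.725
Css,max = 40.7 × 1.725 = 70.23 mcg/L
Css,min = Css,max × e^(−kτ) = 70.23 × 0.4204 ≈ 29.5 mcg/L

29.5 mcg/L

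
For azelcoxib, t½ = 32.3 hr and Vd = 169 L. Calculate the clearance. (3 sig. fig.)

3.63 L/hr

k = ln 2 / t½ = ln 2 / 32.3 = 0.02146 hr⁻¹
CL = k · V = 0.02146 × 169 ≈ 3.63 L/hr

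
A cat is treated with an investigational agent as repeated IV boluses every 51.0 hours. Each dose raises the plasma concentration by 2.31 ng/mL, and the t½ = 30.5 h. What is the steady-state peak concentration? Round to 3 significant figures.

3.37 ng/mL

k = ln 2 / 30.5 = 0.02273 h⁻¹
Fraction remaining after one interval: e^(−kτ) = e^(−0.02273 × 51.0) = 0.3138
R = 1 / (1 − 0.3138) = 1.457
Css,max = 2.31 × 1.457 ≈ 3.37 ng/mL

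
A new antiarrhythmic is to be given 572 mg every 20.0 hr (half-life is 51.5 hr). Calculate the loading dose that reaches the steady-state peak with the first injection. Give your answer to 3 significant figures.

k = ln 2 / 51.5 = 0.01346 hr⁻¹
Accumulation ratio R = 1 / (1 − e^(−kτ)) = 1 / (1 − e^(−0.01346×20.0)) = 1 / (1 − 0.7640) = 4.237
Loading dose = maintenance dose × R = 572 × 4.237 ≈ 2420 mg

2420 mg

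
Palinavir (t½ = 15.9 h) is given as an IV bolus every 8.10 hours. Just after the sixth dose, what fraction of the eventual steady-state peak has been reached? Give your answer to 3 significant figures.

0.880

k = ln 2 / 15.9 = 0.04359 h⁻¹
f_n = 1 − e^(−nkτ) = 1 − e^(−6 × 0.04359 × 8.10) = 1 − e^(−2.119) = 1 − 0.1202 ≈ 0.880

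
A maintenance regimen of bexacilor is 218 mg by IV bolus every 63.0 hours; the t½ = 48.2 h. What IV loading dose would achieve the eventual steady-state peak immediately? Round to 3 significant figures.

k = ln 2 / 48.2 = 0.01438 h⁻¹
Accumulation ratio R = 1 / (1 − e^(−kτ)) = 1 / (1 − e^(−0.01438×63.0)) = 1 / (1 − 0.4041) = 1.678
Loading dose = maintenance dose × R = 218 × 1.678 ≈ 366 mg

366 mg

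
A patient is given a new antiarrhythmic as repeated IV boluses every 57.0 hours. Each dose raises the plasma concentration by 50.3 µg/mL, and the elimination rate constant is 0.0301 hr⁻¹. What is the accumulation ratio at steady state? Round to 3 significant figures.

Fraction remaining after one interval: e^(−kτ) = e^(−0.03010 × 57.0) = 0.1798
R = 1 / (1 − 0.1798) = 1 / 0.8202 ≈ 1.22

1.22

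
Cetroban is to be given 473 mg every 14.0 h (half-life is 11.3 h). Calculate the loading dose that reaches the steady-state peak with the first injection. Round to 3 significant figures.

821 mg

k = ln 2 / 11.3 = 0.06134 h⁻¹
Accumulation ratio R = 1 / (1 − e^(−kτ)) = 1 / (1 − e^(−0.06134×14.0)) = 1 / (1 − 0.4237) = 1.735
Loading dose = maintenance dose × R = 473 × 1.735 ≈ 821 mg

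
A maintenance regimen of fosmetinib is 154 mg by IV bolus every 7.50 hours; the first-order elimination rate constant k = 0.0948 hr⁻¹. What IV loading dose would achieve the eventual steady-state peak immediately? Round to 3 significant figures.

Accumulation ratio R = 1 / (1 − e^(−kτ)) = 1 / (1 − e^(−0.09480×7.50)) = 1 / (1 − 0.4912) = 1.965
Loading dose = maintenance dose × R = 154 × 1.965 ≈ 303 mg

303 mg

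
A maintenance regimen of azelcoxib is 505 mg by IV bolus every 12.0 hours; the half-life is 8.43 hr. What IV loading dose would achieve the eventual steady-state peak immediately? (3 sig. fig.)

805 mg

k = ln 2 / 8.43 = 0.08222 hr⁻¹
Accumulation ratio R = 1 / (1 − e^(−kτ)) = 1 / (1 − e^(−0.08222×12.0)) = 1 / (1 − 0.3728) = 1.594
Loading dose = maintenance dose × R = 505 × 1.594 ≈ 805 mg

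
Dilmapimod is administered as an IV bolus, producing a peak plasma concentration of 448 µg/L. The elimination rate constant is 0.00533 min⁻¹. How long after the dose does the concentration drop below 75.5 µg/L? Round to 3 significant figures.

C(t) = C₀ e^(−kt)  ⇒  t = ln(C₀/C) / k
t = ln(448/75.5) / 0.005330 = 1.781 / 0.005330 ≈ 334 minutes

334 minutes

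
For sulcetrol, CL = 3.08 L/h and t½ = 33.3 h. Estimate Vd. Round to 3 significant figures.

k = ln 2 / t½ = ln 2 / 33.3 = 0.02082 h⁻¹
V = CL / k = 3.08 / 0.02082 ≈ 148 L

148 L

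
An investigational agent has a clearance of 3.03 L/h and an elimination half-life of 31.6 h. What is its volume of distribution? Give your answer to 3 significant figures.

k = ln 2 / t½ = ln 2 / 31.6 = 0.02194 h⁻¹
V = CL / k = 3.03 / 0.02194 ≈ 138 L

138 L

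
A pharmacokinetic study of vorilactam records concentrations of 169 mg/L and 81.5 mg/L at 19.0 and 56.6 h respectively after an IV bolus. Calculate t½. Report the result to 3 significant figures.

35.7 hours

k = ln(C₁/C₂) / (t₂ − t₁) = ln(169/81.5) / (56.6 − 19.0)
  = 0.7293 / 37.60 = 0.01940 h⁻¹
t½ = ln 2 / k = ln 2 / 0.01940 ≈ 35.7 hours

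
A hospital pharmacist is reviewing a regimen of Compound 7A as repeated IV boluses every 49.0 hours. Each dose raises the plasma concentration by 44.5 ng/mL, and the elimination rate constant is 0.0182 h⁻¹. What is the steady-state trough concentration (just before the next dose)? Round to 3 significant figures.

30.9 ng/mL

Fraction remaining after one interval: e^(−kτ) = e^(−0.01820 × 49.0) = 0.4099
R = 1 / (1 − 0.4099) = 1.695
Css,max = 44.5 × 1.695 = 75.41 ng/mL
Css,min = Css,max × e^(−kτ) = 75.41 × 0.4099 ≈ 30.9 ng/mL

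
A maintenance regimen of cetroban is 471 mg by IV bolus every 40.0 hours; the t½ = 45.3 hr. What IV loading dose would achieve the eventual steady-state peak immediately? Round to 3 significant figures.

1030 mg

k = ln 2 / 45.3 = 0.01530 hr⁻¹
Accumulation ratio R = 1 / (1 − e^(−kτ)) = 1 / (1 − e^(−0.01530×40.0)) = 1 / (1 − 0.5422) = 2.185
Loading dose = maintenance dose × R = 471 × 2.185 ≈ 1030 mg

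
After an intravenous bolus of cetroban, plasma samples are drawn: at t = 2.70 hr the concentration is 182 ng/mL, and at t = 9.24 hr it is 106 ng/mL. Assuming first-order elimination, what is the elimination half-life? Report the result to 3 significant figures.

8.39 hours

k = ln(C₁/C₂) / (t₂ − t₁) = ln(182/106) / (9.24 − 2.70)
  = 0.5406 / 6.540 = 0.08266 hr⁻¹
t½ = ln 2 / k = ln 2 / 0.08266 ≈ 8.39 hours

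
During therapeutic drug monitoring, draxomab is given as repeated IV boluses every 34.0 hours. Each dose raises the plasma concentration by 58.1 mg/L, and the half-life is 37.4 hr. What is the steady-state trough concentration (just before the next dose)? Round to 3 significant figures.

66.2 mg/L

k = ln 2 / 37.4 = 0.01853 hr⁻¹
Fraction remaining after one interval: e^(−kτ) = e^(−0.01853 × 34.0) = 0.5325
R = 1 / (1 − 0.5325) = 2.139
Css,max = 58.1 × 2.139 = 124.3 mg/L
Css,min = Css,max × e^(−kτ) = 124.3 × 0.5325 ≈ 66.2 mg/L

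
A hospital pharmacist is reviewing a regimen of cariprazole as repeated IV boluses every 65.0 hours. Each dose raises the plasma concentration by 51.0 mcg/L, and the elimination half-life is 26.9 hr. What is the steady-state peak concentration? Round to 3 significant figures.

62.8 mcg/L

k = ln 2 / 26.9 = 0.02577 hr⁻¹
Fraction remaining after one interval: e^(−kτ) = e^(−0.02577 × 65.0) = 0.1873
R = 1 / (1 − 0.1873) = 1.231
Css,max = 51.0 × 1.231 ≈ 62.8 mcg/L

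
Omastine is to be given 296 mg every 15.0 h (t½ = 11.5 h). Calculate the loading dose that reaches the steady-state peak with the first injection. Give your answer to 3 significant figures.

497 mg

k = ln 2 / 11.5 = 0.06027 h⁻¹
Accumulation ratio R = 1 / (1 − e^(−kτ)) = 1 / (1 − e^(−0.06027×15.0)) = 1 / (1 − 0.4049) = 1.680
Loading dose = maintenance dose × R = 296 × 1.680 ≈ 497 mg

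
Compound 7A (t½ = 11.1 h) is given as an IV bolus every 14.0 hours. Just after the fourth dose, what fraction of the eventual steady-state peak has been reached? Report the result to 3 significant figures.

k = ln 2 / 11.1 = 0.06245 h⁻¹
f_n = 1 − e^(−nkτ) = 1 − e^(−4 × 0.06245 × 14.0) = 1 − e^(−3.497) = 1 − 0.03029 ≈ 0.970

0.970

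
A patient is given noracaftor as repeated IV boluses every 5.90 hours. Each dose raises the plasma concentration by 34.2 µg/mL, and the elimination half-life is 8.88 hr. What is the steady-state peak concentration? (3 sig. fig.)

k = ln 2 / 8.88 = 0.07806 hr⁻¹
Fraction remaining after one interval: e^(−kτ) = e^(−0.07806 × 5.90) = 0.6309
R = 1 / (1 − 0.6309) = 2.710
Css,max = 34.2 × 2.710 ≈ 92.7 µg/mL

92.7 µg/mL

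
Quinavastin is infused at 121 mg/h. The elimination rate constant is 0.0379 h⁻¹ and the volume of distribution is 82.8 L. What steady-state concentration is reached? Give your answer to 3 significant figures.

38.6 µg/mL

CL = k · V = 0.0379 × 82.8 = 3.138 L/h
Css = rate / CL = 121 / 3.138 ≈ 38.6 µg/mL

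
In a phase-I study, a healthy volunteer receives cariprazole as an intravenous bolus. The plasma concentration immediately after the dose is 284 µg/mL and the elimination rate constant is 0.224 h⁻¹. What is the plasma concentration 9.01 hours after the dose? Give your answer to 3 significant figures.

C(t) = C₀ e^(−kt) = 284 × e^(−0.2240 × 9.01) = 284 × e^(−2.018) = 284 × 0.1329 ≈ 37.7 µg/mL

37.7 µg/mL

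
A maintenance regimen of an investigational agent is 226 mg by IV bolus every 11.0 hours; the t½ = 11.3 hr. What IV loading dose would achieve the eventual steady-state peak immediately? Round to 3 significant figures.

k = ln 2 / 11.3 = 0.06134 hr⁻¹
Accumulation ratio R = 1 / (1 − e^(−kτ)) = 1 / (1 − e^(−0.06134×11.0)) = 1 / (1 − 0.5093) = 2.038
Loading dose = maintenance dose × R = 226 × 2.038 ≈ 461 mg

461 mg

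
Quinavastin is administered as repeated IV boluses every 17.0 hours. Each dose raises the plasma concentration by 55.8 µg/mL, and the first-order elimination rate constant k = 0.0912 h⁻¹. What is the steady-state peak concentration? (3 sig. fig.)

Fraction remaining after one interval: e^(−kτ) = e^(−0.09120 × 17.0) = 0.2122
R = 1 / (1 − 0.2122) = 1.269
Css,max = 55.8 × 1.269 ≈ 70.8 µg/mL

70.8 µg/mL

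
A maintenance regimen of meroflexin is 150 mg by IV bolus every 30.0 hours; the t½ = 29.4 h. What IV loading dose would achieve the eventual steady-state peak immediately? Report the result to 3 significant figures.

296 mg

k = ln 2 / 29.4 = 0.02358 h⁻¹
Accumulation ratio R = 1 / (1 − e^(−kτ)) = 1 / (1 − e^(−0.02358×30.0)) = 1 / (1 − 0.4930) = 1.972
Loading dose = maintenance dose × R = 150 × 1.972 ≈ 296 mg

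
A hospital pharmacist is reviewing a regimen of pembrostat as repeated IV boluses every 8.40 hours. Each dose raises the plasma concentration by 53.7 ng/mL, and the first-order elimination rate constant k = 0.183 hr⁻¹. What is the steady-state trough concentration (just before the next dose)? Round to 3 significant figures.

14.7 ng/mL

Fraction remaining after one interval: e^(−kτ) = e^(−0.1830 × 8.40) = 0.2150
R = 1 / (1 − 0.2150) = 1.274
Css,max = 53.7 × 1.274 = 68.41 ng/mL
Css,min = Css,max × e^(−kτ) = 68.41 × 0.2150 ≈ 14.7 ng/mL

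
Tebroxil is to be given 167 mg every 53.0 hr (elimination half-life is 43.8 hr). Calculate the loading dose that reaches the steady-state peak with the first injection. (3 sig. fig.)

294 mg

k = ln 2 / 43.8 = 0.01583 hr⁻¹
Accumulation ratio R = 1 / (1 − e^(−kτ)) = 1 / (1 − e^(−0.01583×53.0)) = 1 / (1 − 0.4323) = 1.761
Loading dose = maintenance dose × R = 167 × 1.761 ≈ 294 mg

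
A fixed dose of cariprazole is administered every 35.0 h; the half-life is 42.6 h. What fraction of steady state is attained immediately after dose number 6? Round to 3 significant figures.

k = ln 2 / 42.6 = 0.01627 h⁻¹
f_n = 1 − e^(−nkτ) = 1 − e^(−6 × 0.01627 × 35.0) = 1 − e^(−3.417) = 1 − 0.03281 ≈ 0.967

0.967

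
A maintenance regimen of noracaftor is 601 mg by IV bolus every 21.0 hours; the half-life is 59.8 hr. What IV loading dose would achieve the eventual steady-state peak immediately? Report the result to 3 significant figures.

2780 mg

k = ln 2 / 59.8 = 0.01159 hr⁻¹
Accumulation ratio R = 1 / (1 − e^(−kτ)) = 1 / (1 − e^(−0.01159×21.0)) = 1 / (1 − 0.7839) = 4.629
Loading dose = maintenance dose × R = 601 × 4.629 ≈ 2780 mg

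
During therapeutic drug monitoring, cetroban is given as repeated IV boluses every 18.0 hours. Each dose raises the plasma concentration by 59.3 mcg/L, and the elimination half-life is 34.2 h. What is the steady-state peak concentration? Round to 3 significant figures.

194 mcg/L

k = ln 2 / 34.2 = 0.02027 h⁻¹
Fraction remaining after one interval: e^(−kτ) = e^(−0.02027 × 18.0) = 0.6943
R = 1 / (1 − 0.6943) = 3.271
Css,max = 59.3 × 3.271 ≈ 194 mcg/L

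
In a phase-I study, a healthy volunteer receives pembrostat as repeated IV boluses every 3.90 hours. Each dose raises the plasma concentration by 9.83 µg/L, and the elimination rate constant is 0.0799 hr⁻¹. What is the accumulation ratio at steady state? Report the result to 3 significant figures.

Fraction remaining after one interval: e^(−kτ) = e^(−0.07990 × 3.90) = 0.7323
R = 1 / (1 − 0.7323) = 1 / 0.2677 ≈ 3.74

3.74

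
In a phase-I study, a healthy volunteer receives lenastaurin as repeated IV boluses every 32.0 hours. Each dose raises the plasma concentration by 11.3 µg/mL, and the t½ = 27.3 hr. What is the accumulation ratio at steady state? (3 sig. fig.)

k = ln 2 / 27.3 = 0.02539 hr⁻¹
Fraction remaining after one interval: e^(−kτ) = e^(−0.02539 × 32.0) = 0.4438
R = 1 / (1 − 0.4438) = 1 / 0.5562 ≈ 1.80

1.80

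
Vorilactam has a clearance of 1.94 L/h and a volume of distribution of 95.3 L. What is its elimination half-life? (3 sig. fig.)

k = CL / V = 1.94 / 95.3 = 0.02036 h⁻¹
t½ = ln 2 / k = ln 2 / 0.02036 ≈ 34.0 hours

34.0 hours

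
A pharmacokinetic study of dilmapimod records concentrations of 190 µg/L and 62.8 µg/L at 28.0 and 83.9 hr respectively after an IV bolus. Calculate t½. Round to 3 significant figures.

35.0 hours

k = ln(C₁/C₂) / (t₂ − t₁) = ln(190/62.8) / (83.9 − 28.0)
  = 1.107 / 55.90 = 0.01980 hr⁻¹
t½ = ln 2 / k = ln 2 / 0.01980 ≈ 35.0 hours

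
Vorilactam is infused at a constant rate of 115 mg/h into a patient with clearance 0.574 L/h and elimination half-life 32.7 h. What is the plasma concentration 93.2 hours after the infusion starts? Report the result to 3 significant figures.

173 µg/mL

Css = rate / CL = 115 / 0.574 = 200.3 µg/mL
k = ln 2 / 32.7 = 0.02120 h⁻¹
C(t) = Css (1 − e^(−kt)) = 200.3 × (1 − e^(−1.976)) = 200.3 × 0.8613 ≈ 173 µg/mL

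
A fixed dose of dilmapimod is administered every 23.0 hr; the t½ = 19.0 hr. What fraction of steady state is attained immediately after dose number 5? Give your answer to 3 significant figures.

0.985

k = ln 2 / 19.0 = 0.03648 hr⁻¹
f_n = 1 − e^(−nkτ) = 1 − e^(−5 × 0.03648 × 23.0) = 1 − e^(−4.195) = 1 − 0.01507 ≈ 0.985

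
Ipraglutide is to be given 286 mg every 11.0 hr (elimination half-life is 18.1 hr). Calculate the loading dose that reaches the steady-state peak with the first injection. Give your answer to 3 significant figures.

832 mg

k = ln 2 / 18.1 = 0.03830 hr⁻¹
Accumulation ratio R = 1 / (1 − e^(−kτ)) = 1 / (1 − e^(−0.03830×11.0)) = 1 / (1 − 0.6562) = 2.909
Loading dose = maintenance dose × R = 286 × 2.909 ≈ 832 mg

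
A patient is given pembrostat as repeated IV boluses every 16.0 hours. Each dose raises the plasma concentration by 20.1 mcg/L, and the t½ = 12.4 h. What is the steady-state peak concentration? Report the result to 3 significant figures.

34.0 mcg/L

k = ln 2 / 12.4 = 0.05590 h⁻¹
Fraction remaining after one interval: e^(−kτ) = e^(−0.05590 × 16.0) = 0.4089
R = 1 / (1 − 0.4089) = 1.692
Css,max = 20.1 × 1.692 ≈ 34.0 mcg/L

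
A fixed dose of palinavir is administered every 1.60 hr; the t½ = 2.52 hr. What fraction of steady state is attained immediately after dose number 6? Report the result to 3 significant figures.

k = ln 2 / 2.52 = 0.2751 hr⁻¹
f_n = 1 − e^(−nkτ) = 1 − e^(−6 × 0.2751 × 1.60) = 1 − e^(−2.641) = 1 − 0.07132 ≈ 0.929

0.929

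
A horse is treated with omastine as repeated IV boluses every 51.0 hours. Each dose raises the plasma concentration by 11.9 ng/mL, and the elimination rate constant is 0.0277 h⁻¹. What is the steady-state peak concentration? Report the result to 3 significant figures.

15.7 ng/mL

Fraction remaining after one interval: e^(−kτ) = e^(−0.02770 × 51.0) = 0.2435
R = 1 / (1 − 0.2435) = 1.322
Css,max = 11.9 × 1.322 ≈ 15.7 ng/mL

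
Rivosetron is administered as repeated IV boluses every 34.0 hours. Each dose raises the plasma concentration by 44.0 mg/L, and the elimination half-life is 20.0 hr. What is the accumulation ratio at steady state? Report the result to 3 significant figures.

k = ln 2 / 20.0 = 0.03466 hr⁻¹
Fraction remaining after one interval: e^(−kτ) = e^(−0.03466 × 34.0) = 0.3078
R = 1 / (1 − 0.3078) = 1 / 0.6922 ≈ 1.44

1.44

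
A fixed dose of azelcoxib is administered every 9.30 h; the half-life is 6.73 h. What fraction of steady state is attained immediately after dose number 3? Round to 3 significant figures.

0.944

k = ln 2 / 6.73 = 0.1030 h⁻¹
f_n = 1 − e^(−nkτ) = 1 − e^(−3 × 0.1030 × 9.30) = 1 − e^(−2.874) = 1 − 0.05650 ≈ 0.944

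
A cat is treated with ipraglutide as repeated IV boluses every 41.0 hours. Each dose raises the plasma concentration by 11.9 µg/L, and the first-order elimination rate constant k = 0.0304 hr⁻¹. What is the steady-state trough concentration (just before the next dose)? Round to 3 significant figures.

4.80 µg/L

Fraction remaining after one interval: e^(−kτ) = e^(−0.03040 × 41.0) = 0.2875
R = 1 / (1 − 0.2875) = 1.404
Css,max = 11.9 × 1.404 = 16.70 µg/L
Css,min = Css,max × e^(−kτ) = 16.70 × 0.2875 ≈ 4.80 µg/L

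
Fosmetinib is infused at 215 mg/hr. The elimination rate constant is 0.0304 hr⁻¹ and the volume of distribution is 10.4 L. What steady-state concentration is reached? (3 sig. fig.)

CL = k · V = 0.0304 × 10.4 = 0.3162 L/hr
Css = rate / CL = 215 / 0.3162 ≈ 680 mg/L

680 mg/L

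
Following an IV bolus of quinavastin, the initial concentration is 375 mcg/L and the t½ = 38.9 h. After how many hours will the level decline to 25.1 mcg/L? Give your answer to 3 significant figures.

k = ln 2 / 38.9 = 0.01782 h⁻¹
C(t) = C₀ e^(−kt)  ⇒  t = ln(C₀/C) / k
t = ln(375/25.1) / 0.01782 = 2.704 / 0.01782 ≈ 152 hours

152 hours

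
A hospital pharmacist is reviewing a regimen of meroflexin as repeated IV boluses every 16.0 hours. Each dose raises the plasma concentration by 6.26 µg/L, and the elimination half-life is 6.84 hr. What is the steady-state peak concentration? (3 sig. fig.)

k = ln 2 / 6.84 = 0.1013 hr⁻¹
Fraction remaining after one interval: e^(−kτ) = e^(−0.1013 × 16.0) = 0.1976
R = 1 / (1 − 0.1976) = 1.246
Css,max = 6.26 × 1.246 ≈ 7.80 µg/L

7.80 µg/L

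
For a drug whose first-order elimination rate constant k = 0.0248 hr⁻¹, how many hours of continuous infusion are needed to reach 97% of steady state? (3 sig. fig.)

f = 1 − e^(−kt)  ⇒  t = −ln(1 − f) / k
t = −ln(1 − 0.97) / 0.02480 = 3.507 / 0.02480 ≈ 141 hours

141 hours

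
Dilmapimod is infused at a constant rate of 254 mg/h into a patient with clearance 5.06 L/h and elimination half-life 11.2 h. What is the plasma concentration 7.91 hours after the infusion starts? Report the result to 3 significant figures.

Css = rate / CL = 254 / 5.06 = 50.20 mg/L
k = ln 2 / 11.2 = 0.06189 h⁻¹
C(t) = Css (1 − e^(−kt)) = 50.20 × (1 − e^(−0.4895)) = 50.20 × 0.3871 ≈ 19.4 mg/L

19.4 mg/L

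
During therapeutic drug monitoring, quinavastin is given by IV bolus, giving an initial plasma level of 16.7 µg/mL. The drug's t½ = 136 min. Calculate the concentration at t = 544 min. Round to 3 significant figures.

1.04 µg/mL

k = ln 2 / 136 = 0.005097 min⁻¹
544 min is 4.000 half-lives, so C = 16.7 × (1/2)^4.000 = 16.7 × 0.06250 ≈ 1.04 µg/mL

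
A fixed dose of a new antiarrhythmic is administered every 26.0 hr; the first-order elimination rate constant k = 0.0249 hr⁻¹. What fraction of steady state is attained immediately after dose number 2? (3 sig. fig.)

0.726

f_n = 1 − e^(−nkτ) = 1 − e^(−2 × 0.02490 × 26.0) = 1 − e^(−1.295) = 1 − 0.2740 ≈ 0.726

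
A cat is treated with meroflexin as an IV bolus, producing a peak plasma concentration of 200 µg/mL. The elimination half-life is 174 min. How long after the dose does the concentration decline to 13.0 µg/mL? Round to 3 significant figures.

686 minutes

k = ln 2 / 174 = 0.003984 min⁻¹
C(t) = C₀ e^(−kt)  ⇒  t = ln(C₀/C) / k
t = ln(200/13.0) / 0.003984 = 2.733 / 0.003984 ≈ 686 minutes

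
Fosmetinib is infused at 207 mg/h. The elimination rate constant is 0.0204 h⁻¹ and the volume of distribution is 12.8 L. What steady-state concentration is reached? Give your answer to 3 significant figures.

CL = k · V = 0.0204 × 12.8 = 0.2611 L/h
Css = rate / CL = 207 / 0.2611 ≈ 793 µg/mL

793 µg/mL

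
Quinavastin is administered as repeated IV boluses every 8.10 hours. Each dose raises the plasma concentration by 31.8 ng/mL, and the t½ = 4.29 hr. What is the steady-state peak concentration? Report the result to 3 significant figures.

43.6 ng/mL

k = ln 2 / 4.29 = 0.1616 hr⁻¹
Fraction remaining after one interval: e^(−kτ) = e^(−0.1616 × 8.10) = 0.2702
R = 1 / (1 − 0.2702) = 1.370
Css,max = 31.8 × 1.370 ≈ 43.6 ng/mL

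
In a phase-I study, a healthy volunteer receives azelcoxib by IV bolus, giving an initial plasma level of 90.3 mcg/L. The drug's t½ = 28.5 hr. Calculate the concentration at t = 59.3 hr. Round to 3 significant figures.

k = ln 2 / 28.5 = 0.02432 hr⁻¹
59.3 hr is 2.081 half-lives, so C = 90.3 × (1/2)^2.081 = 90.3 × 0.2364 ≈ 21.3 mcg/L

21.3 mcg/L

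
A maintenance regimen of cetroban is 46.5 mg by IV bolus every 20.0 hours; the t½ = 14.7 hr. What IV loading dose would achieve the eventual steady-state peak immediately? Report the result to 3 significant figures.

76.2 mg

k = ln 2 / 14.7 = 0.04715 hr⁻¹
Accumulation ratio R = 1 / (1 − e^(−kτ)) = 1 / (1 − e^(−0.04715×20.0)) = 1 / (1 − 0.3894) = 1.638
Loading dose = maintenance dose × R = 46.5 × 1.638 ≈ 76.2 mg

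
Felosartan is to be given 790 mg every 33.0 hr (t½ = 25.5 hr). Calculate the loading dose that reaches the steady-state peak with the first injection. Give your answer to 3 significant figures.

1330 mg

k = ln 2 / 25.5 = 0.02718 hr⁻¹
Accumulation ratio R = 1 / (1 − e^(−kτ)) = 1 / (1 − e^(−0.02718×33.0)) = 1 / (1 − 0.4078) = 1.689
Loading dose = maintenance dose × R = 790 × 1.689 ≈ 1330 mg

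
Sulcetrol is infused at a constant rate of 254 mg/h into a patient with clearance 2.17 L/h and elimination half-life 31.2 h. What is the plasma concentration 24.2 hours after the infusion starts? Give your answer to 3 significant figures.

48.7 mg/L

Css = rate / CL = 254 / 2.17 = 117.1 mg/L
k = ln 2 / 31.2 = 0.02222 h⁻¹
C(t) = Css (1 − e^(−kt)) = 117.1 × (1 − e^(−0.5376)) = 117.1 × 0.4159 ≈ 48.7 mg/L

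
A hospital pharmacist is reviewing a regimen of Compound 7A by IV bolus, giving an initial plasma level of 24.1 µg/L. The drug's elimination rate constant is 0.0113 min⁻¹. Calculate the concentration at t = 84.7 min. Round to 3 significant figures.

C(t) = C₀ e^(−kt) = 24.1 × e^(−0.01130 × 84.7) = 24.1 × e^(−0.9571) = 24.1 × 0.3840 ≈ 9.25 µg/L

9.25 µg/L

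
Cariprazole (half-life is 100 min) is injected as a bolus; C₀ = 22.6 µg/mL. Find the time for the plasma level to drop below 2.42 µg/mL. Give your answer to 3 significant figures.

k = ln 2 / 100 = 0.006931 min⁻¹
C(t) = C₀ e^(−kt)  ⇒  t = ln(C₀/C) / k
t = ln(22.6/2.42) / 0.006931 = 2.234 / 0.006931 ≈ 322 minutes

322 minutes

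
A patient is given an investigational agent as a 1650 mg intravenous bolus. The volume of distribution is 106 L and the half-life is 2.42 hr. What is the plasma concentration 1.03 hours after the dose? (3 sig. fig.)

11.6 mg/L

C₀ = dose / V = 1650 / 106 = 15.57 mg/L
k = ln 2 / 2.42 = 0.2864 hr⁻¹
C(t) = C₀ e^(−kt) = 15.57 × e^(−0.2864 × 1.03) = 15.57 × e^(−0.2950) = 15.57 × 0.7445 ≈ 11.6 mg/L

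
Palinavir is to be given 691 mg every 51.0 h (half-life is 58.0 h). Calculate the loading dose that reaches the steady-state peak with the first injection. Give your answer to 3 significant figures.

k = ln 2 / 58.0 = 0.01195 h⁻¹
Accumulation ratio R = 1 / (1 − e^(−kτ)) = 1 / (1 − e^(−0.01195×51.0)) = 1 / (1 − 0.5436) = 2.191
Loading dose = maintenance dose × R = 691 × 2.191 ≈ 1510 mg

1510 mg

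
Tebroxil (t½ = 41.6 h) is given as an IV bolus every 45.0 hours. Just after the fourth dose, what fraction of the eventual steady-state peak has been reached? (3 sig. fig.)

0.950

k = ln 2 / 41.6 = 0.01666 h⁻¹
f_n = 1 − e^(−nkτ) = 1 − e^(−4 × 0.01666 × 45.0) = 1 − e^(−2.999) = 1 − 0.04983 ≈ 0.950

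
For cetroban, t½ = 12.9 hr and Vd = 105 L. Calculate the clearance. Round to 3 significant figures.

k = ln 2 / t½ = ln 2 / 12.9 = 0.05373 hr⁻¹
CL = k · V = 0.05373 × 105 ≈ 5.64 L/hr

5.64 L/hr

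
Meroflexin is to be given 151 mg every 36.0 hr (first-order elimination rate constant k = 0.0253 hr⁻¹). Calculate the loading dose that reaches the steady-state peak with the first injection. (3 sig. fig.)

253 mg

Accumulation ratio R = 1 / (1 − e^(−kτ)) = 1 / (1 − e^(−0.02530×36.0)) = 1 / (1 − 0.4022) = 1.673
Loading dose = maintenance dose × R = 151 × 1.673 ≈ 253 mg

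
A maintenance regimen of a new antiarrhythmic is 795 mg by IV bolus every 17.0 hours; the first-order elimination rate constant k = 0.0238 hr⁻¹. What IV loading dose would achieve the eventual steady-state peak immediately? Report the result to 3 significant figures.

2390 mg

Accumulation ratio R = 1 / (1 − e^(−kτ)) = 1 / (1 − e^(−0.02380×17.0)) = 1 / (1 − 0.6672) = 3.005
Loading dose = maintenance dose × R = 795 × 3.005 ≈ 2390 mg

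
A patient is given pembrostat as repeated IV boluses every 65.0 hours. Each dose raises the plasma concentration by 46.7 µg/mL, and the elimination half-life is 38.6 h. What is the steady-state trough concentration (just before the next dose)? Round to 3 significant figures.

21.1 µg/mL

k = ln 2 / 38.6 = 0.01796 h⁻¹
Fraction remaining after one interval: e^(−kτ) = e^(−0.01796 × 65.0) = 0.3112
R = 1 / (1 − 0.3112) = 1.452
Css,max = 46.7 × 1.452 = 67.80 µg/mL
Css,min = Css,max × e^(−kτ) = 67.80 × 0.3112 ≈ 21.1 µg/mL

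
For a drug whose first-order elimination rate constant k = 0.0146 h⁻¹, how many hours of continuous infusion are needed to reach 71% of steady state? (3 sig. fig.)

f = 1 − e^(−kt)  ⇒  t = −ln(1 − f) / k
t = −ln(1 − 0.71) / 0.01460 = 1.238 / 0.01460 ≈ 84.8 hours

84.8 hours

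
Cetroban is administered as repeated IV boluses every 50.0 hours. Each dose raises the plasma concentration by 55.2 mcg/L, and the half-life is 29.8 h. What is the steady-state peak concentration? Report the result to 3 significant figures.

80.3 mcg/L

k = ln 2 / 29.8 = 0.02326 h⁻¹
Fraction remaining after one interval: e^(−kτ) = e^(−0.02326 × 50.0) = 0.3125
R = 1 / (1 − 0.3125) = 1.455
Css,max = 55.2 × 1.455 ≈ 80.3 mcg/L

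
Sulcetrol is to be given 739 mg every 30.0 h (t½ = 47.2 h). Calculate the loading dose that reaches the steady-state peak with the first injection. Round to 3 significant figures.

k = ln 2 / 47.2 = 0.01469 h⁻¹
Accumulation ratio R = 1 / (1 − e^(−kτ)) = 1 / (1 − e^(−0.01469×30.0)) = 1 / (1 − 0.6437) = 2.806
Loading dose = maintenance dose × R = 739 × 2.806 ≈ 2070 mg

2070 mg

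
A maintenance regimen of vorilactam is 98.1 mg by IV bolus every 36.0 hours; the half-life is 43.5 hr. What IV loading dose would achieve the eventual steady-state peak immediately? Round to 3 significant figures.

225 mg

k = ln 2 / 43.5 = 0.01593 hr⁻¹
Accumulation ratio R = 1 / (1 − e^(−kτ)) = 1 / (1 − e^(−0.01593×36.0)) = 1 / (1 − 0.5635) = 2.291
Loading dose = maintenance dose × R = 98.1 × 2.291 ≈ 225 mg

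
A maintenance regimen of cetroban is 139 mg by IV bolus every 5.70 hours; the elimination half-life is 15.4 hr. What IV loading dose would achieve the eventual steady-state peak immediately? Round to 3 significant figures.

k = ln 2 / 15.4 = 0.04501 hr⁻¹
Accumulation ratio R = 1 / (1 − e^(−kτ)) = 1 / (1 − e^(−0.04501×5.70)) = 1 / (1 − 0.7737) = 4.419
Loading dose = maintenance dose × R = 139 × 4.419 ≈ 614 mg

614 mg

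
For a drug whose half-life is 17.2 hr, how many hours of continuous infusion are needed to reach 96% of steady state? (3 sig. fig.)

79.9 hours

k = ln 2 / 17.2 = 0.04030 hr⁻¹
f = 1 − e^(−kt)  ⇒  t = −ln(1 − f) / k
t = −ln(1 − 0.96) / 0.04030 = 3.219 / 0.04030 ≈ 79.9 hours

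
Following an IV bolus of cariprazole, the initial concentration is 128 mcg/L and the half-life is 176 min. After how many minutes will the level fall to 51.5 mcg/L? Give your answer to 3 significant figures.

k = ln 2 / 176 = 0.003938 min⁻¹
C(t) = C₀ e^(−kt)  ⇒  t = ln(C₀/C) / k
t = ln(128/51.5) / 0.003938 = 0.9104 / 0.003938 ≈ 231 minutes

231 minutes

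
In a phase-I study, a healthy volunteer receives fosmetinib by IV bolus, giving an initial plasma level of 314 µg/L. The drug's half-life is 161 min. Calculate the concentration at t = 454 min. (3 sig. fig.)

44.5 µg/L

k = ln 2 / 161 = 0.004305 min⁻¹
454 min is 2.820 half-lives, so C = 314 × (1/2)^2.820 = 314 × 0.1416 ≈ 44.5 µg/L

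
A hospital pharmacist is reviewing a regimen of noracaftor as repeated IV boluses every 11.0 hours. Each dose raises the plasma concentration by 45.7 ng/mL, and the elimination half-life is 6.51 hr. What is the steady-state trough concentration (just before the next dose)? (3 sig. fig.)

20.5 ng/mL

k = ln 2 / 6.51 = 0.1065 hr⁻¹
Fraction remaining after one interval: e^(−kτ) = e^(−0.1065 × 11.0) = 0.3100
R = 1 / (1 − 0.3100) = 1.449
Css,max = 45.7 × 1.449 = 66.23 ng/mL
Css,min = Css,max × e^(−kτ) = 66.23 × 0.3100 ≈ 20.5 ng/mL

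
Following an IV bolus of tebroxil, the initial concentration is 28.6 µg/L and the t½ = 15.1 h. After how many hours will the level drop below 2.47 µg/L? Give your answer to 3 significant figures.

k = ln 2 / 15.1 = 0.04590 h⁻¹
C(t) = C₀ e^(−kt)  ⇒  t = ln(C₀/C) / k
t = ln(28.6/2.47) / 0.04590 = 2.449 / 0.04590 ≈ 53.4 hours

53.4 hours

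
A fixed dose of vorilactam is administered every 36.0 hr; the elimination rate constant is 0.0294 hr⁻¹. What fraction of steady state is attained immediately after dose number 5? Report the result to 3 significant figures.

0.995

f_n = 1 − e^(−nkτ) = 1 − e^(−5 × 0.02940 × 36.0) = 1 − e^(−5.292) = 1 − 0.005032 ≈ 0.995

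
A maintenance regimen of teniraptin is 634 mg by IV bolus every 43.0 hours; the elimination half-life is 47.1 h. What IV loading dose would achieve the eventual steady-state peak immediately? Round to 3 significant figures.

1350 mg

k = ln 2 / 47.1 = 0.01472 h⁻¹
Accumulation ratio R = 1 / (1 − e^(−kτ)) = 1 / (1 − e^(−0.01472×43.0)) = 1 / (1 − 0.5311) = 2.133
Loading dose = maintenance dose × R = 634 × 2.133 ≈ 1350 mg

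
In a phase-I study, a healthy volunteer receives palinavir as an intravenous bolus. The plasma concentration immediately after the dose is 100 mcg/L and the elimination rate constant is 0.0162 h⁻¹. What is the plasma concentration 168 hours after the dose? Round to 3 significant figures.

C(t) = C₀ e^(−kt) = 100 × e^(−0.01620 × 168) = 100 × e^(−2.722) = 100 × 0.06577 ≈ 6.58 mcg/L

6.58 mcg/L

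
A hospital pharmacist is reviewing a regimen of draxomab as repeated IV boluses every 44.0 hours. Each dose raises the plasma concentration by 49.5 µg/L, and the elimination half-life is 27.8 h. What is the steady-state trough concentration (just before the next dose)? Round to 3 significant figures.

24.8 µg/L

k = ln 2 / 27.8 = 0.02493 h⁻¹
Fraction remaining after one interval: e^(−kτ) = e^(−0.02493 × 44.0) = 0.3338
R = 1 / (1 − 0.3338) = 1.501
Css,max = 49.5 × 1.501 = 74.31 µg/L
Css,min = Css,max × e^(−kτ) = 74.31 × 0.3338 ≈ 24.8 µg/L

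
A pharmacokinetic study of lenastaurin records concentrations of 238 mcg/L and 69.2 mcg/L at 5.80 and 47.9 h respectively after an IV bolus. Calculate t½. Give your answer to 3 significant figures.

k = ln(C₁/C₂) / (t₂ − t₁) = ln(238/69.2) / (47.9 − 5.80)
  = 1.235 / 42.10 = 0.02934 h⁻¹
t½ = ln 2 / k = ln 2 / 0.02934 ≈ 23.6 hours

23.6 hours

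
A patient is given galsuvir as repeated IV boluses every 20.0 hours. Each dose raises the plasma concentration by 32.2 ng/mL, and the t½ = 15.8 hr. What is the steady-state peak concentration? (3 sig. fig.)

55.1 ng/mL

k = ln 2 / 15.8 = 0.04387 hr⁻¹
Fraction remaining after one interval: e^(−kτ) = e^(−0.04387 × 20.0) = 0.4159
R = 1 / (1 − 0.4159) = 1.712
Css,max = 32.2 × 1.712 ≈ 55.1 ng/mL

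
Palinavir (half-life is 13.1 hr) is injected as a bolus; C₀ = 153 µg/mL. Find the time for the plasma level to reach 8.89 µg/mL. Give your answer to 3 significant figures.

k = ln 2 / 13.1 = 0.05291 hr⁻¹
C(t) = C₀ e^(−kt)  ⇒  t = ln(C₀/C) / k
t = ln(153/8.89) / 0.05291 = 2.846 / 0.05291 ≈ 53.8 hours

53.8 hours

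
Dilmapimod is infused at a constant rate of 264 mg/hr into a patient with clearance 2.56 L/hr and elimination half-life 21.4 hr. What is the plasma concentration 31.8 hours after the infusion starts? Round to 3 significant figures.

Css = rate / CL = 264 / 2.56 = 103.1 µg/mL
k = ln 2 / 21.4 = 0.03239 hr⁻¹
C(t) = Css (1 − e^(−kt)) = 103.1 × (1 − e^(−1.030)) = 103.1 × 0.6430 ≈ 66.3 µg/mL

66.3 µg/mL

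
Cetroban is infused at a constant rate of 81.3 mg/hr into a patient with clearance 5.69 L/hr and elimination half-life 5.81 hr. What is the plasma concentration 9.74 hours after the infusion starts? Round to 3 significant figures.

Css = rate / CL = 81.3 / 5.69 = 14.29 µg/mL
k = ln 2 / 5.81 = 0.1193 hr⁻¹
C(t) = Css (1 − e^(−kt)) = 14.29 × (1 − e^(−1.162)) = 14.29 × 0.6871 ≈ 9.82 µg/mL

9.82 µg/mL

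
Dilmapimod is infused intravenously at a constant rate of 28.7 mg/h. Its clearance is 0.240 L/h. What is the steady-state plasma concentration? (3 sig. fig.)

Css = infusion rate / CL = 28.7 / 0.240 ≈ 120 µg/mL

120 µg/mL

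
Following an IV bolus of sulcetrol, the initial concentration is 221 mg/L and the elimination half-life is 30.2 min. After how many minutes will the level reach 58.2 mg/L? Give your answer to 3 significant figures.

58.1 minutes

k = ln 2 / 30.2 = 0.02295 min⁻¹
C(t) = C₀ e^(−kt)  ⇒  t = ln(C₀/C) / k
t = ln(221/58.2) / 0.02295 = 1.334 / 0.02295 ≈ 58.1 minutes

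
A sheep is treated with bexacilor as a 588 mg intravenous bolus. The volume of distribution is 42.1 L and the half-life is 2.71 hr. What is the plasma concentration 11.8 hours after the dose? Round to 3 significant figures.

0.683 µg/mL

C₀ = dose / V = 588 / 42.1 = 13.97 µg/mL
k = ln 2 / 2.71 = 0.2558 hr⁻¹
C(t) = C₀ e^(−kt) = 13.97 × e^(−0.2558 × 11.8) = 13.97 × e^(−3.018) = 13.97 × 0.04889 ≈ 0.683 µg/mL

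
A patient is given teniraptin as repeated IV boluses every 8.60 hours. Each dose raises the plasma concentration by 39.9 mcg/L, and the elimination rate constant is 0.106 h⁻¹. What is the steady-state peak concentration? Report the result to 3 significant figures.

66.7 mcg/L

Fraction remaining after one interval: e^(−kτ) = e^(−0.1060 × 8.60) = 0.4019
R = 1 / (1 − 0.4019) = 1.672
Css,max = 39.9 × 1.672 ≈ 66.7 mcg/L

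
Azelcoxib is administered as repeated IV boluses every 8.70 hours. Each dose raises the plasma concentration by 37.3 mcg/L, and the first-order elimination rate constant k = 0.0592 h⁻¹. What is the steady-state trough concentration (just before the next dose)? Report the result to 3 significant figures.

55.4 mcg/L

Fraction remaining after one interval: e^(−kτ) = e^(−0.05920 × 8.70) = 0.5975
R = 1 / (1 − 0.5975) = 2.484
Css,max = 37.3 × 2.484 = 92.67 mcg/L
Css,min = Css,max × e^(−kτ) = 92.67 × 0.5975 ≈ 55.4 mcg/L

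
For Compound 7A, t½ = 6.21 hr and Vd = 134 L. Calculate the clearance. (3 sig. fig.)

15.0 L/hr

k = ln 2 / t½ = ln 2 / 6.21 = 0.1116 hr⁻¹
CL = k · V = 0.1116 × 134 ≈ 15.0 L/hr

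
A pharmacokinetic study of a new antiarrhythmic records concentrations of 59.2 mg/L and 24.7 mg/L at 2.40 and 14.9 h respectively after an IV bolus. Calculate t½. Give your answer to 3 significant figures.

9.91 hours

k = ln(C₁/C₂) / (t₂ − t₁) = ln(59.2/24.7) / (14.9 − 2.40)
  = 0.8741 / 12.50 = 0.06993 h⁻¹
t½ = ln 2 / k = ln 2 / 0.06993 ≈ 9.91 hours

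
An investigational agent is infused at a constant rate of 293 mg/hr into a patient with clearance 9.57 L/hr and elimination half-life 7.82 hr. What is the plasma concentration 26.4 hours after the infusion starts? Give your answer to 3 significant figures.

27.7 mg/L

Css = rate / CL = 293 / 9.57 = 30.62 mg/L
k = ln 2 / 7.82 = 0.08864 hr⁻¹
C(t) = Css (1 − e^(−kt)) = 30.62 × (1 − e^(−2.340)) = 30.62 × 0.9037 ≈ 27.7 mg/L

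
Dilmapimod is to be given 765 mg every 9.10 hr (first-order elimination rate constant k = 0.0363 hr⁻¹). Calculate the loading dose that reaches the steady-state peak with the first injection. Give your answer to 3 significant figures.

Accumulation ratio R = 1 / (1 − e^(−kτ)) = 1 / (1 − e^(−0.03630×9.10)) = 1 / (1 − 0.7187) = 3.555
Loading dose = maintenance dose × R = 765 × 3.555 ≈ 2720 mg

2720 mg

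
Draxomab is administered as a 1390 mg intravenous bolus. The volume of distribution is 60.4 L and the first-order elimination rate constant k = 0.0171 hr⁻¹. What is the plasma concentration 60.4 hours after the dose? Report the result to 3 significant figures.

8.19 µg/mL

C₀ = dose / V = 1390 / 60.4 = 23.01 µg/mL
C(t) = C₀ e^(−kt) = 23.01 × e^(−0.01710 × 60.4) = 23.01 × e^(−1.033) = 23.01 × 0.3560 ≈ 8.19 µg/mL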